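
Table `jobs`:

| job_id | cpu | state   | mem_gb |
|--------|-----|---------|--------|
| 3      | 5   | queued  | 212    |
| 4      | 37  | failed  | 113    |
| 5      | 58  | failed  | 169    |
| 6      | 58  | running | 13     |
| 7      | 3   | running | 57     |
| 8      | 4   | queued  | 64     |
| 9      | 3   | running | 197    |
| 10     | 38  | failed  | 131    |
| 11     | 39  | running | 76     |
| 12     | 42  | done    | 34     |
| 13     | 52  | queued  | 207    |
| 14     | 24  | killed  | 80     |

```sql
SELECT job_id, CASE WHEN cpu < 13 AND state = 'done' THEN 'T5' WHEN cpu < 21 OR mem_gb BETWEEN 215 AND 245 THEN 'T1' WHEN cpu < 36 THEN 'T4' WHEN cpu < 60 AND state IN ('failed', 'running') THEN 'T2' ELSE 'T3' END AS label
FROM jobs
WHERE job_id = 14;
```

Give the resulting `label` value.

T4

job_id = 14: cpu=24, state=killed, mem_gb=80.
cpu < 13 AND state = 'done' → false
cpu < 21 OR mem_gb BETWEEN 215 AND 245 → false
cpu < 36 → true → T4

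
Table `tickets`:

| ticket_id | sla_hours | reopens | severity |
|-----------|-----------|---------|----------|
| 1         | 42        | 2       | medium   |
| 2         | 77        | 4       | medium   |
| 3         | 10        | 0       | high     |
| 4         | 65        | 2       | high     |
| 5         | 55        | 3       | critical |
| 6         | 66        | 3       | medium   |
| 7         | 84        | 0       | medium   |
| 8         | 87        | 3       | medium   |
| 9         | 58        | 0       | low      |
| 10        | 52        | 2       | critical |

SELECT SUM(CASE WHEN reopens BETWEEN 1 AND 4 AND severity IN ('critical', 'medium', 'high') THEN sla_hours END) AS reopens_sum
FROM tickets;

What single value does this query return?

ticket_id=1: ✓ → 42
ticket_id=2: ✓ → 77
ticket_id=3: ✗
ticket_id=4: ✓ → 65
ticket_id=5: ✓ → 55
ticket_id=6: ✓ → 66
ticket_id=7: ✗
ticket_id=8: ✓ → 87
ticket_id=9: ✗
ticket_id=10: ✓ → 52
reopens_sum = 42 + 77 + 65 + 55 + 66 + 87 + 52 = 444

444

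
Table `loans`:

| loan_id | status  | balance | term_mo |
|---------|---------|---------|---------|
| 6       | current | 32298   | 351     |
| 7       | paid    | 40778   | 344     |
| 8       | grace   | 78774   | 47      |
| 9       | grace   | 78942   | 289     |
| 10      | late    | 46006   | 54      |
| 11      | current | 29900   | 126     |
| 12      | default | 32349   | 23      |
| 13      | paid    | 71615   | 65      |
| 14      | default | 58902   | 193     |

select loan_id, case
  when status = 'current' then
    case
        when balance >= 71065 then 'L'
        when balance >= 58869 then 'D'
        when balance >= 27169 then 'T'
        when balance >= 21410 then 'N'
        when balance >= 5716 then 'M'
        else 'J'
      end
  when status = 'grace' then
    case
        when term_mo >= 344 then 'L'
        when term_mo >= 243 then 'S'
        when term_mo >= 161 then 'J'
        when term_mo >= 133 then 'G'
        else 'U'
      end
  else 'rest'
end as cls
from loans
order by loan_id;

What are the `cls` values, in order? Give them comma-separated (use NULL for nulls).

T, rest, U, S, rest, T, rest, rest, rest

loan_id=6: status='current' → inner[balance >= 27169] → T
loan_id=7: status='paid' → outer ELSE → rest
loan_id=8: status='grace' → inner[ELSE] → U
loan_id=9: status='grace' → inner[term_mo >= 243] → S
loan_id=10: status='late' → outer ELSE → rest
loan_id=11: status='current' → inner[balance >= 27169] → T
loan_id=12: status='default' → outer ELSE → rest
loan_id=13: status='paid' → outer ELSE → rest
loan_id=14: status='default' → outer ELSE → rest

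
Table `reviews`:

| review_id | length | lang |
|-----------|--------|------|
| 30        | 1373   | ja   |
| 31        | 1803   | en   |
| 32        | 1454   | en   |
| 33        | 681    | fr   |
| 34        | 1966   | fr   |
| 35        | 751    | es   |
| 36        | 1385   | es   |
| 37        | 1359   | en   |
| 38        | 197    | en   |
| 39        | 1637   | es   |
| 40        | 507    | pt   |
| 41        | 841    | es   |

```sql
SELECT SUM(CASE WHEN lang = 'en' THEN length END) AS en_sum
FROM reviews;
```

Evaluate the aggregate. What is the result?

review_id=30: ✗
review_id=31: ✓ → 1803
review_id=32: ✓ → 1454
review_id=33: ✗
review_id=34: ✗
review_id=35: ✗
review_id=36: ✗
review_id=37: ✓ → 1359
review_id=38: ✓ → 197
review_id=39: ✗
review_id=40: ✗
review_id=41: ✗
en_sum = 1803 + 1454 + 1359 + 197 = 4813

4813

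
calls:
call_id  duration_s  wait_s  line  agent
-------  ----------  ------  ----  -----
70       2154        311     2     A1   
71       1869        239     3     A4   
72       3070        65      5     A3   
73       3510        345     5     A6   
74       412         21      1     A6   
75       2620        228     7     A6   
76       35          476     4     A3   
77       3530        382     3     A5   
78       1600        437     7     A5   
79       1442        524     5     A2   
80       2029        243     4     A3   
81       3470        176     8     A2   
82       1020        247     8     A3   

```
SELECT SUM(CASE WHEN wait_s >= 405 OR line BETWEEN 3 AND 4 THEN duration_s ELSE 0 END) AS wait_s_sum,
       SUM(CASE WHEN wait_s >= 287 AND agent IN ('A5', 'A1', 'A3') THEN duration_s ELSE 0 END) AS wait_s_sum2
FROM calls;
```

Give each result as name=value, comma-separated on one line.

wait_s_sum=10505, wait_s_sum2=7319

[wait_s_sum: wait_s >= 405 OR line BETWEEN 3 AND 4]
call_id=70: ✗
call_id=71: ✓ → 1869
call_id=72: ✗
call_id=73: ✗
call_id=74: ✗
call_id=75: ✗
call_id=76: ✓ → 35
call_id=77: ✓ → 3530
call_id=78: ✓ → 1600
call_id=79: ✓ → 1442
call_id=80: ✓ → 2029
call_id=81: ✗
call_id=82: ✗
wait_s_sum = 1869 + 35 + 3530 + 1600 + 1442 + 2029 = 10505
—
[wait_s_sum2: wait_s >= 287 AND agent IN ('A5', 'A1', 'A3')]
call_id=70: ✓ → 2154
call_id=71: ✗
call_id=72: ✗
call_id=73: ✗
call_id=74: ✗
call_id=75: ✗
call_id=76: ✓ → 35
call_id=77: ✓ → 3530
call_id=78: ✓ → 1600
call_id=79: ✗
call_id=80: ✗
call_id=81: ✗
call_id=82: ✗
wait_s_sum2 = 2154 + 35 + 3530 + 1600 = 7319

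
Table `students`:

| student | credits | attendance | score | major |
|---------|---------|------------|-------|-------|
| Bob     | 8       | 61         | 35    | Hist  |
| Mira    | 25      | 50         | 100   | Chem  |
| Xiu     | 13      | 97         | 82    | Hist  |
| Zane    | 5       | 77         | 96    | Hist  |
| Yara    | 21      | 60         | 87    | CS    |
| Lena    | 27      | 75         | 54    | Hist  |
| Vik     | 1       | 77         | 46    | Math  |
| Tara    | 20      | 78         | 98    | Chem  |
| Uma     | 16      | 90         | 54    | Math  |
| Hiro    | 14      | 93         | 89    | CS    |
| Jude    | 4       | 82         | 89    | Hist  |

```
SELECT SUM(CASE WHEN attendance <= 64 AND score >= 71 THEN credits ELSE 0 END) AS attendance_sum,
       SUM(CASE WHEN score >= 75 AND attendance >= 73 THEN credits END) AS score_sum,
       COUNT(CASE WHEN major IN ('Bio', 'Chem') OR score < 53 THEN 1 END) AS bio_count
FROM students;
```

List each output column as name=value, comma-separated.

attendance_sum=46, score_sum=56, bio_count=4

[attendance_sum: attendance <= 64 AND score >= 71]
student=Bob: ✗
student=Mira: ✓ → 25
student=Xiu: ✗
student=Zane: ✗
student=Yara: ✓ → 21
student=Lena: ✗
student=Vik: ✗
student=Tara: ✗
student=Uma: ✗
student=Hiro: ✗
student=Jude: ✗
attendance_sum = 25 + 21 = 46
—
[score_sum: score >= 75 AND attendance >= 73]
student=Bob: ✗
student=Mira: ✗
student=Xiu: ✓ → 13
student=Zane: ✓ → 5
student=Yara: ✗
student=Lena: ✗
student=Vik: ✗
student=Tara: ✓ → 20
student=Uma: ✗
student=Hiro: ✓ → 14
student=Jude: ✓ → 4
score_sum = 13 + 5 + 20 + 14 + 4 = 56
—
[bio_count: major IN ('Bio', 'Chem') OR score < 53]
student=Bob: ✓ → 1
student=Mira: ✓ → 1
student=Xiu: ✗
student=Zane: ✗
student=Yara: ✗
student=Lena: ✗
student=Vik: ✓ → 1
student=Tara: ✓ → 1
student=Uma: ✗
student=Hiro: ✗
student=Jude: ✗
bio_count = COUNT(1, 1, 1, 1) = 4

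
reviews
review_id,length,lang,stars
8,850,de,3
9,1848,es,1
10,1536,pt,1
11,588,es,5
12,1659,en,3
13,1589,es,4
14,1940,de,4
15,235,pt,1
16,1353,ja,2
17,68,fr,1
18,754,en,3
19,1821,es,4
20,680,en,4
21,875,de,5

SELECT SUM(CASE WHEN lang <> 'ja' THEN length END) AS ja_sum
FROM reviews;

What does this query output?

14443

review_id=8: ✓ → 850
review_id=9: ✓ → 1848
review_id=10: ✓ → 1536
review_id=11: ✓ → 588
review_id=12: ✓ → 1659
review_id=13: ✓ → 1589
review_id=14: ✓ → 1940
review_id=15: ✓ → 235
review_id=16: ✗
review_id=17: ✓ → 68
review_id=18: ✓ → 754
review_id=19: ✓ → 1821
review_id=20: ✓ → 680
review_id=21: ✓ → 875
ja_sum = 850 + 1848 + 1536 + 588 + 1659 + 1589 + 1940 + 235 + 68 + 754 + 1821 + 680 + 875 = 14443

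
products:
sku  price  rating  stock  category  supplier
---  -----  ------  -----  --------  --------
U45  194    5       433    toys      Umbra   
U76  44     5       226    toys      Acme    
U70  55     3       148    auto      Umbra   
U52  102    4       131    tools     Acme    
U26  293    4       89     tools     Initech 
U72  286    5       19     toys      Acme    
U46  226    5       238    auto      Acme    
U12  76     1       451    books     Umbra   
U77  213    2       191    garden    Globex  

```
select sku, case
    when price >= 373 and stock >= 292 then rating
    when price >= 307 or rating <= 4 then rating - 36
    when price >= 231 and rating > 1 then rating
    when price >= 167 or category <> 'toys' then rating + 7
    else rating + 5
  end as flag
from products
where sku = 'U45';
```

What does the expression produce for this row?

12

sku = U45: price=194, rating=5, stock=433, category=toys, supplier=Umbra.
price >= 373 and stock >= 292 → false
price >= 307 or rating <= 4 → false
price >= 231 and rating > 1 → false
price >= 167 or category <> 'toys' → true → 12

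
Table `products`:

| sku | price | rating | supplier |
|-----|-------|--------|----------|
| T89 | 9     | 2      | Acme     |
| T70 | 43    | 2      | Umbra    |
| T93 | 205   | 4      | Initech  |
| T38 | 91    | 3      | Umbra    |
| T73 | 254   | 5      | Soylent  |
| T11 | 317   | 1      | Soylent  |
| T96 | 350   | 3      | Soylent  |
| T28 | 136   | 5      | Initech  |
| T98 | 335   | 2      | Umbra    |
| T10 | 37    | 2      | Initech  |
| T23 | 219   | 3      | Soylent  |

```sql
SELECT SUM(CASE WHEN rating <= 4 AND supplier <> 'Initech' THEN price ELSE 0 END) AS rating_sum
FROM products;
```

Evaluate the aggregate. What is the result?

sku=T89: ✓ → 9
sku=T70: ✓ → 43
sku=T93: ✗
sku=T38: ✓ → 91
sku=T73: ✗
sku=T11: ✓ → 317
sku=T96: ✓ → 350
sku=T28: ✗
sku=T98: ✓ → 335
sku=T10: ✗
sku=T23: ✓ → 219
rating_sum = 9 + 43 + 91 + 317 + 350 + 335 + 219 = 1364

1364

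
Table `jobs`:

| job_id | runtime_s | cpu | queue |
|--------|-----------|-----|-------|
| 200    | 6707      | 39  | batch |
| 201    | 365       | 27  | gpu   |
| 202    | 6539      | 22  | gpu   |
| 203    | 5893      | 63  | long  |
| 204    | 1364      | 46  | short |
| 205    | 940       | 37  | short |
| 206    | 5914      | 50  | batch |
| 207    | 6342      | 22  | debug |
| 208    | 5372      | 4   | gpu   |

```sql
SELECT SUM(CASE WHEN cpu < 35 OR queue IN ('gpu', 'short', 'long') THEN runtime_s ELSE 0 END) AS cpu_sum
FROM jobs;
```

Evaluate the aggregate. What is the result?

job_id=200: ✗
job_id=201: ✓ → 365
job_id=202: ✓ → 6539
job_id=203: ✓ → 5893
job_id=204: ✓ → 1364
job_id=205: ✓ → 940
job_id=206: ✗
job_id=207: ✓ → 6342
job_id=208: ✓ → 5372
cpu_sum = 365 + 6539 + 5893 + 1364 + 940 + 6342 + 5372 = 26815

26815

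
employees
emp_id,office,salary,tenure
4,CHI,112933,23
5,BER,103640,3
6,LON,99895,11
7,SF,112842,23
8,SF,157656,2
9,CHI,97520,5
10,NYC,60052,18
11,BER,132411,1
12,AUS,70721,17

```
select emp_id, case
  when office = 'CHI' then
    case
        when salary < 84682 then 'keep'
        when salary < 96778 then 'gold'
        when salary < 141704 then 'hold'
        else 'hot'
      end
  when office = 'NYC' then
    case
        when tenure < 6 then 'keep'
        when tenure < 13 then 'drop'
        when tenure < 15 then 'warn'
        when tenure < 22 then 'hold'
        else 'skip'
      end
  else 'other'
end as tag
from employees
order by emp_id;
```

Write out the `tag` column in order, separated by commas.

emp_id=4: office='CHI' → inner[salary < 141704] → hold
emp_id=5: office='BER' → outer ELSE → other
emp_id=6: office='LON' → outer ELSE → other
emp_id=7: office='SF' → outer ELSE → other
emp_id=8: office='SF' → outer ELSE → other
emp_id=9: office='CHI' → inner[salary < 141704] → hold
emp_id=10: office='NYC' → inner[tenure < 22] → hold
emp_id=11: office='BER' → outer ELSE → other
emp_id=12: office='AUS' → outer ELSE → other

hold, other, other, other, other, hold, hold, other, other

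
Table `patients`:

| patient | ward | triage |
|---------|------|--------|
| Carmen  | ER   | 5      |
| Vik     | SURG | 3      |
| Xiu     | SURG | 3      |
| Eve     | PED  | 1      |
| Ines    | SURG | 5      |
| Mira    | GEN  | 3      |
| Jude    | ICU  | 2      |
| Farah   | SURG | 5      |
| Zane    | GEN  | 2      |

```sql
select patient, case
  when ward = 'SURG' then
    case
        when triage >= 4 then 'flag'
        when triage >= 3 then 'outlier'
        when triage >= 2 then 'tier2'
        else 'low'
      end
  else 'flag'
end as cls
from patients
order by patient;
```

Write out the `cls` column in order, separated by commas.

flag, flag, flag, flag, flag, flag, outlier, outlier, flag

patient=Carmen: ward='ER' → outer ELSE → flag
patient=Eve: ward='PED' → outer ELSE → flag
patient=Farah: ward='SURG' → inner[triage >= 4] → flag
patient=Ines: ward='SURG' → inner[triage >= 4] → flag
patient=Jude: ward='ICU' → outer ELSE → flag
patient=Mira: ward='GEN' → outer ELSE → flag
patient=Vik: ward='SURG' → inner[triage >= 3] → outlier
patient=Xiu: ward='SURG' → inner[triage >= 3] → outlier
patient=Zane: ward='GEN' → outer ELSE → flag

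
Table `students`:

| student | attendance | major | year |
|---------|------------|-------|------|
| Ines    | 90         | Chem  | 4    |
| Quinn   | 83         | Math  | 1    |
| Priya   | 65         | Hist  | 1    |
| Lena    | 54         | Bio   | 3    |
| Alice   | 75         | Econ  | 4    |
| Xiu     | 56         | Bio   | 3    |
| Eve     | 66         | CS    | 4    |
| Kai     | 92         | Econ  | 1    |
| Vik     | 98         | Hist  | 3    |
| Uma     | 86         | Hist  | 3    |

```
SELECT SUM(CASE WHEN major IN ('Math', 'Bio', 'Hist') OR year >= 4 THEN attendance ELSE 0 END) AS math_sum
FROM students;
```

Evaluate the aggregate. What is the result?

student=Ines: ✓ → 90
student=Quinn: ✓ → 83
student=Priya: ✓ → 65
student=Lena: ✓ → 54
student=Alice: ✓ → 75
student=Xiu: ✓ → 56
student=Eve: ✓ → 66
student=Kai: ✗
student=Vik: ✓ → 98
student=Uma: ✓ → 86
math_sum = 90 + 83 + 65 + 54 + 75 + 56 + 66 + 98 + 86 = 673

673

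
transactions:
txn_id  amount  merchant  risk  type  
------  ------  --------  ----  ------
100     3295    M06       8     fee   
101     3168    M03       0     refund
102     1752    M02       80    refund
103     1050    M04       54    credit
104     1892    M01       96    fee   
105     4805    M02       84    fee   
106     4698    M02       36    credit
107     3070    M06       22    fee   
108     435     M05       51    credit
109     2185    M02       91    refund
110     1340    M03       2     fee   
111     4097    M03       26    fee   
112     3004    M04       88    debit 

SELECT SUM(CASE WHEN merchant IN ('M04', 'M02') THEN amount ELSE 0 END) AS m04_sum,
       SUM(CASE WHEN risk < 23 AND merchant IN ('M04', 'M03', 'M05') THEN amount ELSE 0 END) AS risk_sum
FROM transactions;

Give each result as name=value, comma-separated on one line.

[m04_sum: merchant IN ('M04', 'M02')]
txn_id=100: ✗
txn_id=101: ✗
txn_id=102: ✓ → 1752
txn_id=103: ✓ → 1050
txn_id=104: ✗
txn_id=105: ✓ → 4805
txn_id=106: ✓ → 4698
txn_id=107: ✗
txn_id=108: ✗
txn_id=109: ✓ → 2185
txn_id=110: ✗
txn_id=111: ✗
txn_id=112: ✓ → 3004
m04_sum = 1752 + 1050 + 4805 + 4698 + 2185 + 3004 = 17494
—
[risk_sum: risk < 23 AND merchant IN ('M04', 'M03', 'M05')]
txn_id=100: ✗
txn_id=101: ✓ → 3168
txn_id=102: ✗
txn_id=103: ✗
txn_id=104: ✗
txn_id=105: ✗
txn_id=106: ✗
txn_id=107: ✗
txn_id=108: ✗
txn_id=109: ✗
txn_id=110: ✓ → 1340
txn_id=111: ✗
txn_id=112: ✗
risk_sum = 3168 + 1340 = 4508

m04_sum=17494, risk_sum=4508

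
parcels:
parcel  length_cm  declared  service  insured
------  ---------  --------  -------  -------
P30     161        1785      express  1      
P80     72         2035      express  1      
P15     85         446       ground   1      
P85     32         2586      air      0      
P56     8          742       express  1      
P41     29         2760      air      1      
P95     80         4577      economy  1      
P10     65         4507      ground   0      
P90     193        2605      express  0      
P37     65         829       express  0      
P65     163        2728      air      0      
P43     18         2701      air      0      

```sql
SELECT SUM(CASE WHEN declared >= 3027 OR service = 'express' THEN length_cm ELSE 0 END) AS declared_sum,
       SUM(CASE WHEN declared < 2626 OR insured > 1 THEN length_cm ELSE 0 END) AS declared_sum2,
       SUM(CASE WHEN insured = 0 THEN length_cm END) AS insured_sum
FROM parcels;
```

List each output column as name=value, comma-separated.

declared_sum=644, declared_sum2=616, insured_sum=536

[declared_sum: declared >= 3027 OR service = 'express']
parcel=P30: ✓ → 161
parcel=P80: ✓ → 72
parcel=P15: ✗
parcel=P85: ✗
parcel=P56: ✓ → 8
parcel=P41: ✗
parcel=P95: ✓ → 80
parcel=P10: ✓ → 65
parcel=P90: ✓ → 193
parcel=P37: ✓ → 65
parcel=P65: ✗
parcel=P43: ✗
declared_sum = 161 + 72 + 8 + 80 + 65 + 193 + 65 = 644
—
[declared_sum2: declared < 2626 OR insured > 1]
parcel=P30: ✓ → 161
parcel=P80: ✓ → 72
parcel=P15: ✓ → 85
parcel=P85: ✓ → 32
parcel=P56: ✓ → 8
parcel=P41: ✗
parcel=P95: ✗
parcel=P10: ✗
parcel=P90: ✓ → 193
parcel=P37: ✓ → 65
parcel=P65: ✗
parcel=P43: ✗
declared_sum2 = 161 + 72 + 85 + 32 + 8 + 193 + 65 = 616
—
[insured_sum: insured = 0]
parcel=P30: ✗
parcel=P80: ✗
parcel=P15: ✗
parcel=P85: ✓ → 32
parcel=P56: ✗
parcel=P41: ✗
parcel=P95: ✗
parcel=P10: ✓ → 65
parcel=P90: ✓ → 193
parcel=P37: ✓ → 65
parcel=P65: ✓ → 163
parcel=P43: ✓ → 18
insured_sum = 32 + 65 + 193 + 65 + 163 + 18 = 536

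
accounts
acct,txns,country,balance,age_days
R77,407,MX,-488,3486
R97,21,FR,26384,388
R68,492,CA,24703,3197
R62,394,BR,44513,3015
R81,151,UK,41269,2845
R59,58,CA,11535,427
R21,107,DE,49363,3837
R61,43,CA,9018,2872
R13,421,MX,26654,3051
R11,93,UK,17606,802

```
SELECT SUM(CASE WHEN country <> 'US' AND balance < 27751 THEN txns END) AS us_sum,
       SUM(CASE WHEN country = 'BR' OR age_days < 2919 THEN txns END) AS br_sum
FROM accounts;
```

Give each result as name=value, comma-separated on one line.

us_sum=1535, br_sum=760

[us_sum: country <> 'US' AND balance < 27751]
acct=R77: ✓ → 407
acct=R97: ✓ → 21
acct=R68: ✓ → 492
acct=R62: ✗
acct=R81: ✗
acct=R59: ✓ → 58
acct=R21: ✗
acct=R61: ✓ → 43
acct=R13: ✓ → 421
acct=R11: ✓ → 93
us_sum = 407 + 21 + 492 + 58 + 43 + 421 + 93 = 1535
—
[br_sum: country = 'BR' OR age_days < 2919]
acct=R77: ✗
acct=R97: ✓ → 21
acct=R68: ✗
acct=R62: ✓ → 394
acct=R81: ✓ → 151
acct=R59: ✓ → 58
acct=R21: ✗
acct=R61: ✓ → 43
acct=R13: ✗
acct=R11: ✓ → 93
br_sum = 21 + 394 + 151 + 58 + 43 + 93 = 760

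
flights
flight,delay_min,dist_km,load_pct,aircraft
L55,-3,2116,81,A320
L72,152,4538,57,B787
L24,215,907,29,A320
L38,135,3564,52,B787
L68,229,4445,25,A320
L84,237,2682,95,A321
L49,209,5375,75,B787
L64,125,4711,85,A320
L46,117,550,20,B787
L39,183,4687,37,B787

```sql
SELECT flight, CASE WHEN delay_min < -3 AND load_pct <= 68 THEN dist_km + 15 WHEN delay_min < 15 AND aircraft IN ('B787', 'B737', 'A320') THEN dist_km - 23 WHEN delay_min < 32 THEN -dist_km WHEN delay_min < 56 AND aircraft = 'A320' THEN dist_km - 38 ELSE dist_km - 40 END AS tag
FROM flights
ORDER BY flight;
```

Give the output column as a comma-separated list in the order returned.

867, 3524, 4647, 510, 5335, 2093, 4671, 4405, 4498, 2642

flight=L24: ELSE → 867
flight=L38: ELSE → 3524
flight=L39: ELSE → 4647
flight=L46: ELSE → 510
flight=L49: ELSE → 5335
flight=L55: delay_min < 15 AND aircraft IN ('B787', 'B737', 'A320') → 2093
flight=L64: ELSE → 4671
flight=L68: ELSE → 4405
flight=L72: ELSE → 4498
flight=L84: ELSE → 2642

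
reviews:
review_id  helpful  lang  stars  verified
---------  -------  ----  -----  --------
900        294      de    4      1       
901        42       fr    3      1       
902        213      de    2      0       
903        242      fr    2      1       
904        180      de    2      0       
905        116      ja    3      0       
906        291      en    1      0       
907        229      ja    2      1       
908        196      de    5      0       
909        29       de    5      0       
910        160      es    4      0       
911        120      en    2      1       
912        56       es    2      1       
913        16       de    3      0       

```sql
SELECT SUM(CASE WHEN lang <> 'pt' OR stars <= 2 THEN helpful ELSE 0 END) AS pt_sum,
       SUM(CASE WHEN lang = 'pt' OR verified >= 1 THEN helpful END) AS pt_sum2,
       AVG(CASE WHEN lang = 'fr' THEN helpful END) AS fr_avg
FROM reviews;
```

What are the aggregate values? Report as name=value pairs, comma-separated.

pt_sum=2184, pt_sum2=983, fr_avg=142

[pt_sum: lang <> 'pt' OR stars <= 2]
review_id=900: ✓ → 294
review_id=901: ✓ → 42
review_id=902: ✓ → 213
review_id=903: ✓ → 242
review_id=904: ✓ → 180
review_id=905: ✓ → 116
review_id=906: ✓ → 291
review_id=907: ✓ → 229
review_id=908: ✓ → 196
review_id=909: ✓ → 29
review_id=910: ✓ → 160
review_id=911: ✓ → 120
review_id=912: ✓ → 56
review_id=913: ✓ → 16
pt_sum = 294 + 42 + 213 + 242 + 180 + 116 + 291 + 229 + 196 + 29 + 160 + 120 + 56 + 16 = 2184
—
[pt_sum2: lang = 'pt' OR verified >= 1]
review_id=900: ✓ → 294
review_id=901: ✓ → 42
review_id=902: ✗
review_id=903: ✓ → 242
review_id=904: ✗
review_id=905: ✗
review_id=906: ✗
review_id=907: ✓ → 229
review_id=908: ✗
review_id=909: ✗
review_id=910: ✗
review_id=911: ✓ → 120
review_id=912: ✓ → 56
review_id=913: ✗
pt_sum2 = 294 + 42 + 242 + 229 + 120 + 56 = 983
—
[fr_avg: lang = 'fr']
review_id=900: ✗
review_id=901: ✓ → 42
review_id=902: ✗
review_id=903: ✓ → 242
review_id=904: ✗
review_id=905: ✗
review_id=906: ✗
review_id=907: ✗
review_id=908: ✗
review_id=909: ✗
review_id=910: ✗
review_id=911: ✗
review_id=912: ✗
review_id=913: ✗
fr_avg = (42 + 242) / 2 = 142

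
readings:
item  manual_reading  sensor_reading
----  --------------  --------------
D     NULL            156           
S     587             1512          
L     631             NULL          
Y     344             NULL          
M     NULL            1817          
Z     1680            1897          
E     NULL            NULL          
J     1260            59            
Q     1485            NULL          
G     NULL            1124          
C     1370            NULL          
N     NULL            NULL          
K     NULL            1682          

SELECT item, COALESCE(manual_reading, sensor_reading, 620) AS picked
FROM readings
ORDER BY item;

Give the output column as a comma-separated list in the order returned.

1370, 156, 620, 1124, 1260, 1682, 631, 1817, 620, 1485, 587, 344, 1680

item=C: manual_reading=1370 → 1370
item=D: manual_reading=NULL, sensor_reading=156 → 156
item=E: manual_reading=NULL, sensor_reading=NULL, → literal 620 → 620
item=G: manual_reading=NULL, sensor_reading=1124 → 1124
item=J: manual_reading=1260 → 1260
item=K: manual_reading=NULL, sensor_reading=1682 → 1682
item=L: manual_reading=631 → 631
item=M: manual_reading=NULL, sensor_reading=1817 → 1817
item=N: manual_reading=NULL, sensor_reading=NULL, → literal 620 → 620
item=Q: manual_reading=1485 → 1485
item=S: manual_reading=587 → 587
item=Y: manual_reading=344 → 344
item=Z: manual_reading=1680 → 1680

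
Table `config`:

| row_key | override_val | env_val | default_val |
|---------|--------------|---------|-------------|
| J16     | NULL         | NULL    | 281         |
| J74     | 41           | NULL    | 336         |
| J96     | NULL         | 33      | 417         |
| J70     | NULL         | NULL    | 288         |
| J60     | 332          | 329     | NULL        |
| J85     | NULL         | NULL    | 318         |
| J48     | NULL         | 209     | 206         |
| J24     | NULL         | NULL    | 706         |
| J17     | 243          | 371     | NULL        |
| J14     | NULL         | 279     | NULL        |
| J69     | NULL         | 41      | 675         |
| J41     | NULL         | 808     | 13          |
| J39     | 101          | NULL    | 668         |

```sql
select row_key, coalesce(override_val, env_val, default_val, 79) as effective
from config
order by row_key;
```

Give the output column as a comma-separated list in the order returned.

row_key=J14: override_val=NULL, env_val=279 → 279
row_key=J16: override_val=NULL, env_val=NULL, default_val=281 → 281
row_key=J17: override_val=243 → 243
row_key=J24: override_val=NULL, env_val=NULL, default_val=706 → 706
row_key=J39: override_val=101 → 101
row_key=J41: override_val=NULL, env_val=808 → 808
row_key=J48: override_val=NULL, env_val=209 → 209
row_key=J60: override_val=332 → 332
row_key=J69: override_val=NULL, env_val=41 → 41
row_key=J70: override_val=NULL, env_val=NULL, default_val=288 → 288
row_key=J74: override_val=41 → 41
row_key=J85: override_val=NULL, env_val=NULL, default_val=318 → 318
row_key=J96: override_val=NULL, env_val=33 → 33

279, 281, 243, 706, 101, 808, 209, 332, 41, 288, 41, 318, 33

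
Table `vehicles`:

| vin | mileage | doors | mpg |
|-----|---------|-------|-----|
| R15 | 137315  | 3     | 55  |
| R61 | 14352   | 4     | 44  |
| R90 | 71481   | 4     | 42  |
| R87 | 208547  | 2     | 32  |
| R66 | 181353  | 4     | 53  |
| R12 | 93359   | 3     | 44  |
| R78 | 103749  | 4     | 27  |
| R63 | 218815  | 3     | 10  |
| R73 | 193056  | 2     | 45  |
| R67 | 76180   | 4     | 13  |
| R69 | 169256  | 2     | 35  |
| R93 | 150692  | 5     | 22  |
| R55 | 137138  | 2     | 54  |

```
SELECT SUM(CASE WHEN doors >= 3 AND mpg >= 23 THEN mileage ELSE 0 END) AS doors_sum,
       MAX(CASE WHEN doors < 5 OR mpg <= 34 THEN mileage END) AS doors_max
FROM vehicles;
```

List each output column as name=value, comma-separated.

doors_sum=601609, doors_max=218815

[doors_sum: doors >= 3 AND mpg >= 23]
vin=R15: ✓ → 137315
vin=R61: ✓ → 14352
vin=R90: ✓ → 71481
vin=R87: ✗
vin=R66: ✓ → 181353
vin=R12: ✓ → 93359
vin=R78: ✓ → 103749
vin=R63: ✗
vin=R73: ✗
vin=R67: ✗
vin=R69: ✗
vin=R93: ✗
vin=R55: ✗
doors_sum = 137315 + 14352 + 71481 + 181353 + 93359 + 103749 = 601609
—
[doors_max: doors < 5 OR mpg <= 34]
vin=R15: ✓ → 137315
vin=R61: ✓ → 14352
vin=R90: ✓ → 71481
vin=R87: ✓ → 208547
vin=R66: ✓ → 181353
vin=R12: ✓ → 93359
vin=R78: ✓ → 103749
vin=R63: ✓ → 218815
vin=R73: ✓ → 193056
vin=R67: ✓ → 76180
vin=R69: ✓ → 169256
vin=R93: ✓ → 150692
vin=R55: ✓ → 137138
doors_max = MAX(137315, 14352, 71481, 208547, 181353, 93359, 103749, 218815, 193056, 76180, 169256, 150692, 137138) = 218815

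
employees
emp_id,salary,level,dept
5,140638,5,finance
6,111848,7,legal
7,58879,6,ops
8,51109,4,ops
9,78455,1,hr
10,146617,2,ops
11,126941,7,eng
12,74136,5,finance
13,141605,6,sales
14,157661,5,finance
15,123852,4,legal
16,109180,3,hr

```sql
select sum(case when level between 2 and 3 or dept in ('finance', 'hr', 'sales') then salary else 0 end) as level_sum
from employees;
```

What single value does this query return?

emp_id=5: ✓ → 140638
emp_id=6: ✗
emp_id=7: ✗
emp_id=8: ✗
emp_id=9: ✓ → 78455
emp_id=10: ✓ → 146617
emp_id=11: ✗
emp_id=12: ✓ → 74136
emp_id=13: ✓ → 141605
emp_id=14: ✓ → 157661
emp_id=15: ✗
emp_id=16: ✓ → 109180
level_sum = 140638 + 78455 + 146617 + 74136 + 141605 + 157661 + 109180 = 848292

848292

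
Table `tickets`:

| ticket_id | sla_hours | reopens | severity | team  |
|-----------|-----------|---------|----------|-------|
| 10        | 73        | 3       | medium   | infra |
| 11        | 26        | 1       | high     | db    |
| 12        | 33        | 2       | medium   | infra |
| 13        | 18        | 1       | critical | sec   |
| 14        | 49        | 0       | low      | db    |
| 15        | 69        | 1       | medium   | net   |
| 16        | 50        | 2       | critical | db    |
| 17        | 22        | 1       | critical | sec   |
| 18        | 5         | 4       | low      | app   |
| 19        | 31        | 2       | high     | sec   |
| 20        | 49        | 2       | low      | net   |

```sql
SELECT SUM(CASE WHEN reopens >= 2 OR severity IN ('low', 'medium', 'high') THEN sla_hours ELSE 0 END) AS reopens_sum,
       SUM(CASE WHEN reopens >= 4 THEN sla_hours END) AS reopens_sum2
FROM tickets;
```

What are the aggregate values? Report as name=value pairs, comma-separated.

[reopens_sum: reopens >= 2 OR severity IN ('low', 'medium', 'high')]
ticket_id=10: ✓ → 73
ticket_id=11: ✓ → 26
ticket_id=12: ✓ → 33
ticket_id=13: ✗
ticket_id=14: ✓ → 49
ticket_id=15: ✓ → 69
ticket_id=16: ✓ → 50
ticket_id=17: ✗
ticket_id=18: ✓ → 5
ticket_id=19: ✓ → 31
ticket_id=20: ✓ → 49
reopens_sum = 73 + 26 + 33 + 49 + 69 + 50 + 5 + 31 + 49 = 385
—
[reopens_sum2: reopens >= 4]
ticket_id=10: ✗
ticket_id=11: ✗
ticket_id=12: ✗
ticket_id=13: ✗
ticket_id=14: ✗
ticket_id=15: ✗
ticket_id=16: ✗
ticket_id=17: ✗
ticket_id=18: ✓ → 5
ticket_id=19: ✗
ticket_id=20: ✗
reopens_sum2 = 5

reopens_sum=385, reopens_sum2=5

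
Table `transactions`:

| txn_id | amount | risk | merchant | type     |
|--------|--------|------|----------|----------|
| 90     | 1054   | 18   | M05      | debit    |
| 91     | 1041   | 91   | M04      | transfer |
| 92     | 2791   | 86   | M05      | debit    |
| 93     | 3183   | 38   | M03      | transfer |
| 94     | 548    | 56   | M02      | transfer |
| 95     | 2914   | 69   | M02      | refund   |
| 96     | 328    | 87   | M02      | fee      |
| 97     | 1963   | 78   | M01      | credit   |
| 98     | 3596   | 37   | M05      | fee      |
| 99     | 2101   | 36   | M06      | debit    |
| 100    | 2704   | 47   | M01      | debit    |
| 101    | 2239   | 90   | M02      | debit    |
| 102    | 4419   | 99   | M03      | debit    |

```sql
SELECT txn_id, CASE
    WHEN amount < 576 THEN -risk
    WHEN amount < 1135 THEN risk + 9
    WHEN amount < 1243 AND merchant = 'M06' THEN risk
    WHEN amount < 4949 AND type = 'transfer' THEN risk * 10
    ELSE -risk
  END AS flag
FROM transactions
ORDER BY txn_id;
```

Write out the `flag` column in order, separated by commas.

txn_id=90: amount < 1135 → 27
txn_id=91: amount < 1135 → 100
txn_id=92: ELSE → -86
txn_id=93: amount < 4949 AND type = 'transfer' → 380
txn_id=94: amount < 576 → -56
txn_id=95: ELSE → -69
txn_id=96: amount < 576 → -87
txn_id=97: ELSE → -78
txn_id=98: ELSE → -37
txn_id=99: ELSE → -36
txn_id=100: ELSE → -47
txn_id=101: ELSE → -90
txn_id=102: ELSE → -99

27, 100, -86, 380, -56, -69, -87, -78, -37, -36, -47, -90, -99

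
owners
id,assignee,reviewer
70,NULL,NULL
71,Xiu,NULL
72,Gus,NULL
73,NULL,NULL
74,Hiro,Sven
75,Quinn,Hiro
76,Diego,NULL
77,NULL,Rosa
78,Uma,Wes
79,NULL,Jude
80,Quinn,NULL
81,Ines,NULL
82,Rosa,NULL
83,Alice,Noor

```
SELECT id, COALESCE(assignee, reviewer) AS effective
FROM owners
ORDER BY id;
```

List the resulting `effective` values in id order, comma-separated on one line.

NULL, Xiu, Gus, NULL, Hiro, Quinn, Diego, Rosa, Uma, Jude, Quinn, Ines, Rosa, Alice

id=70: assignee=NULL, reviewer=NULL (all NULL) → NULL
id=71: assignee=Xiu → Xiu
id=72: assignee=Gus → Gus
id=73: assignee=NULL, reviewer=NULL (all NULL) → NULL
id=74: assignee=Hiro → Hiro
id=75: assignee=Quinn → Quinn
id=76: assignee=Diego → Diego
id=77: assignee=NULL, reviewer=Rosa → Rosa
id=78: assignee=Uma → Uma
id=79: assignee=NULL, reviewer=Jude → Jude
id=80: assignee=Quinn → Quinn
id=81: assignee=Ines → Ines
id=82: assignee=Rosa → Rosa
id=83: assignee=Alice → Alice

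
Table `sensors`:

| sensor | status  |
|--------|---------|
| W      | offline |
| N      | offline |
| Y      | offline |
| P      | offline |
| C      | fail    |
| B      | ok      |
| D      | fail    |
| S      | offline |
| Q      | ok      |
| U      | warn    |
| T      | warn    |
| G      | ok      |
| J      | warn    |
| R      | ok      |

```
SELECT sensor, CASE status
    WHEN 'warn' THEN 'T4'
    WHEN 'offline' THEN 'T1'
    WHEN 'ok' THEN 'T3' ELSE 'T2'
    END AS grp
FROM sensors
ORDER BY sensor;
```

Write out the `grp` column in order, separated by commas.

sensor=B: status='ok' → T3
sensor=C: ELSE → T2
sensor=D: ELSE → T2
sensor=G: status='ok' → T3
sensor=J: status='warn' → T4
sensor=N: status='offline' → T1
sensor=P: status='offline' → T1
sensor=Q: status='ok' → T3
sensor=R: status='ok' → T3
sensor=S: status='offline' → T1
sensor=T: status='warn' → T4
sensor=U: status='warn' → T4
sensor=W: status='offline' → T1
sensor=Y: status='offline' → T1

T3, T2, T2, T3, T4, T1, T1, T3, T3, T1, T4, T4, T1, T1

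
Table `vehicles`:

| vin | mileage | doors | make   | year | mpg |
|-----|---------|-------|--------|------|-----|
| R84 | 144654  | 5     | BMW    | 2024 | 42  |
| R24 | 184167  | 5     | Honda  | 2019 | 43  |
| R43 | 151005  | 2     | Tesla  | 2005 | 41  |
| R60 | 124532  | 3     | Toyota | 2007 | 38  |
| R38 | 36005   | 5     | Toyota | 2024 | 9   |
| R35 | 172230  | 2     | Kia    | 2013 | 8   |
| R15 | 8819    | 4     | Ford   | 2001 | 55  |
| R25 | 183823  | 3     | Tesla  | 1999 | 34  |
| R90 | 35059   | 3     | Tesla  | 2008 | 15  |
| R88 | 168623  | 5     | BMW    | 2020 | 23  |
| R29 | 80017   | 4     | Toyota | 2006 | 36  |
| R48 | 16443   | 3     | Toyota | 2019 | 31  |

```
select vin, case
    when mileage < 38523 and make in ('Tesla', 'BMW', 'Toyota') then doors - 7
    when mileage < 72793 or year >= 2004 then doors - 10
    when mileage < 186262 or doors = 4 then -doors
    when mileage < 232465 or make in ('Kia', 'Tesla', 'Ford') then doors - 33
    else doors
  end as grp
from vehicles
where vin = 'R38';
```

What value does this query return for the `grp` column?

vin = R38: mileage=36005, doors=5, make=Toyota, year=2024, mpg=9.
mileage < 38523 and make in ('Tesla', 'BMW', 'Toyota') → true → -2

-2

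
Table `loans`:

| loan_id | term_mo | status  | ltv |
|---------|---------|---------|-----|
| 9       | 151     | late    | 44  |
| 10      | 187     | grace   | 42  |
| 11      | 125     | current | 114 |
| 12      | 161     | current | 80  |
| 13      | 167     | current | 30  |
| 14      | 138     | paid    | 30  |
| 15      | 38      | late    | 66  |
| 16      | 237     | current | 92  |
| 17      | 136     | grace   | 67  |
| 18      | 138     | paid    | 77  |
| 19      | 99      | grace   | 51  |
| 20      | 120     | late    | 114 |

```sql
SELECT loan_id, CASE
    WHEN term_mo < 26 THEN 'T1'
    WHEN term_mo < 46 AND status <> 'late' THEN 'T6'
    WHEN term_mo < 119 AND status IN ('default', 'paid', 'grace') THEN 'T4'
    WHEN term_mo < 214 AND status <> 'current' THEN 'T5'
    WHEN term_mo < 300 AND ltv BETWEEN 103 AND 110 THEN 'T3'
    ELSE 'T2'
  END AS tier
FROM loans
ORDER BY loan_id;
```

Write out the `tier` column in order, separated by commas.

loan_id=9: term_mo < 214 AND status <> 'current' → T5
loan_id=10: term_mo < 214 AND status <> 'current' → T5
loan_id=11: ELSE → T2
loan_id=12: ELSE → T2
loan_id=13: ELSE → T2
loan_id=14: term_mo < 214 AND status <> 'current' → T5
loan_id=15: term_mo < 214 AND status <> 'current' → T5
loan_id=16: ELSE → T2
loan_id=17: term_mo < 214 AND status <> 'current' → T5
loan_id=18: term_mo < 214 AND status <> 'current' → T5
loan_id=19: term_mo < 119 AND status IN ('default', 'paid', 'grace') → T4
loan_id=20: term_mo < 214 AND status <> 'current' → T5

T5, T5, T2, T2, T2, T5, T5, T2, T5, T5, T4, T5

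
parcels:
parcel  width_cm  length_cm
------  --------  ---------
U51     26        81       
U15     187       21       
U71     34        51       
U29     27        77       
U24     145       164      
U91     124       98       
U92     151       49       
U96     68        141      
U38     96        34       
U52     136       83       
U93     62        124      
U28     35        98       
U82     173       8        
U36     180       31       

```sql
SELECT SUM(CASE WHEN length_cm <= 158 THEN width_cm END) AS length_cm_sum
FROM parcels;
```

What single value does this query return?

1299

parcel=U51: ✓ → 26
parcel=U15: ✓ → 187
parcel=U71: ✓ → 34
parcel=U29: ✓ → 27
parcel=U24: ✗
parcel=U91: ✓ → 124
parcel=U92: ✓ → 151
parcel=U96: ✓ → 68
parcel=U38: ✓ → 96
parcel=U52: ✓ → 136
parcel=U93: ✓ → 62
parcel=U28: ✓ → 35
parcel=U82: ✓ → 173
parcel=U36: ✓ → 180
length_cm_sum = 26 + 187 + 34 + 27 + 124 + 151 + 68 + 96 + 136 + 62 + 35 + 173 + 180 = 1299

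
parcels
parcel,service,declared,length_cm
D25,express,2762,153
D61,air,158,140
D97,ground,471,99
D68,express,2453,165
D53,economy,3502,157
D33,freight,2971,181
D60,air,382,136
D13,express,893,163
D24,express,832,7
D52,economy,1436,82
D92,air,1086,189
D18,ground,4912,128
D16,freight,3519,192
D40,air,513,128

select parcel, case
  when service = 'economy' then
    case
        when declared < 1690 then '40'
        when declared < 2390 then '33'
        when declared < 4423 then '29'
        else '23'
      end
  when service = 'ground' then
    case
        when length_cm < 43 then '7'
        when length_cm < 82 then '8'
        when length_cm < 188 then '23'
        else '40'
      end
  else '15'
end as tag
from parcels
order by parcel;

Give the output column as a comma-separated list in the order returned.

parcel=D13: service='express' → outer ELSE → 15
parcel=D16: service='freight' → outer ELSE → 15
parcel=D18: service='ground' → inner[length_cm < 188] → 23
parcel=D24: service='express' → outer ELSE → 15
parcel=D25: service='express' → outer ELSE → 15
parcel=D33: service='freight' → outer ELSE → 15
parcel=D40: service='air' → outer ELSE → 15
parcel=D52: service='economy' → inner[declared < 1690] → 40
parcel=D53: service='economy' → inner[declared < 4423] → 29
parcel=D60: service='air' → outer ELSE → 15
parcel=D61: service='air' → outer ELSE → 15
parcel=D68: service='express' → outer ELSE → 15
parcel=D92: service='air' → outer ELSE → 15
parcel=D97: service='ground' → inner[length_cm < 188] → 23

15, 15, 23, 15, 15, 15, 15, 40, 29, 15, 15, 15, 15, 23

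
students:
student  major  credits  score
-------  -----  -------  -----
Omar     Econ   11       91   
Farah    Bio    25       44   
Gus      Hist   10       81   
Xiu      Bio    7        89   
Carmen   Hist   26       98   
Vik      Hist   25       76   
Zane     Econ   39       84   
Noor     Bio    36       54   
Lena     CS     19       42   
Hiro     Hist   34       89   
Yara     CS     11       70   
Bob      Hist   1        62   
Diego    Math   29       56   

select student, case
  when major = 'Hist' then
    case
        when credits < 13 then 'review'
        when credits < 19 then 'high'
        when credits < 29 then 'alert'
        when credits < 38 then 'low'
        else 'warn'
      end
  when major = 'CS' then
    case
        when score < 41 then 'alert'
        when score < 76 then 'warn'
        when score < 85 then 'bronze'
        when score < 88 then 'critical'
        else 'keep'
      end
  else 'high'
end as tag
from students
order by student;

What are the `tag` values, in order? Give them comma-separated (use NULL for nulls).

student=Bob: major='Hist' → inner[credits < 13] → review
student=Carmen: major='Hist' → inner[credits < 29] → alert
student=Diego: major='Math' → outer ELSE → high
student=Farah: major='Bio' → outer ELSE → high
student=Gus: major='Hist' → inner[credits < 13] → review
student=Hiro: major='Hist' → inner[credits < 38] → low
student=Lena: major='CS' → inner[score < 76] → warn
student=Noor: major='Bio' → outer ELSE → high
student=Omar: major='Econ' → outer ELSE → high
student=Vik: major='Hist' → inner[credits < 29] → alert
student=Xiu: major='Bio' → outer ELSE → high
student=Yara: major='CS' → inner[score < 76] → warn
student=Zane: major='Econ' → outer ELSE → high

review, alert, high, high, review, low, warn, high, high, alert, high, warn, high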